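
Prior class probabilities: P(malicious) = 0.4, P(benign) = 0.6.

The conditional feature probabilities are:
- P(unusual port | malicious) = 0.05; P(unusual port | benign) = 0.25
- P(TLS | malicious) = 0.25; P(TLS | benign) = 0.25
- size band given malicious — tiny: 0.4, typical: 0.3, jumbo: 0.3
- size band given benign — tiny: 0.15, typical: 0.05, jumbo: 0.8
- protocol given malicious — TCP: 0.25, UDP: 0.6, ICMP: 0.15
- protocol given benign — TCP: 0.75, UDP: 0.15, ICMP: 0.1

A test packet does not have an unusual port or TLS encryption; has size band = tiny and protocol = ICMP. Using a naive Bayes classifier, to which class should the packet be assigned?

malicious: 0.4 × (1−0.05) × (1−0.25) × 0.4 × 0.15 = 0.0171
benign: 0.6 × (1−0.25) × (1−0.25) × 0.15 × 0.1 = 0.0050625
Highest score → malicious.

malicious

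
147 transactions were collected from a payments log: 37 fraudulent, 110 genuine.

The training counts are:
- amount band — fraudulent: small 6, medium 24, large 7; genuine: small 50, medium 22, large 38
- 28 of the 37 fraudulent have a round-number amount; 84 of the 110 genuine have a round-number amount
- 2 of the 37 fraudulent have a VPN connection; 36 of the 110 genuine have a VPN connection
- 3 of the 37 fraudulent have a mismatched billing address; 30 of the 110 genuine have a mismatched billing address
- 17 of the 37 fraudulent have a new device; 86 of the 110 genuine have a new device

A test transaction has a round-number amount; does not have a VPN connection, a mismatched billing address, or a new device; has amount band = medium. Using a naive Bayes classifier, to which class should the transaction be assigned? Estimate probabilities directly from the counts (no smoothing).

fraudulent: (37/147) × (24/37) × (28/37) × (35/37) × (34/37) × (20/37) ≈ 0.0580526
genuine: (110/147) × (22/110) × (84/110) × (74/110) × (80/110) × (24/110) ≈ 0.0121996
Highest score → fraudulent.

fraudulent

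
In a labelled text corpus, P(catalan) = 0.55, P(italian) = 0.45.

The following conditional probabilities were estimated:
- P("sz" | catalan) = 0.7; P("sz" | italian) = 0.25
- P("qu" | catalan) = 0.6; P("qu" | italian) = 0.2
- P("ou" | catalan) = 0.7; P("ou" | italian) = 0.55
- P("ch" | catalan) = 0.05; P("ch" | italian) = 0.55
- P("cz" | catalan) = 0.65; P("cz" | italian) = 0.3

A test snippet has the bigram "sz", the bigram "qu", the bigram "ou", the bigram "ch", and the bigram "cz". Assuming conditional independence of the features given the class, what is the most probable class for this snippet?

catalan: 0.55 × 0.7 × 0.6 × 0.7 × 0.05 × 0.65 = 0.00525525
italian: 0.45 × 0.25 × 0.2 × 0.55 × 0.55 × 0.3 = 0.002041875
Highest score → catalan.

catalan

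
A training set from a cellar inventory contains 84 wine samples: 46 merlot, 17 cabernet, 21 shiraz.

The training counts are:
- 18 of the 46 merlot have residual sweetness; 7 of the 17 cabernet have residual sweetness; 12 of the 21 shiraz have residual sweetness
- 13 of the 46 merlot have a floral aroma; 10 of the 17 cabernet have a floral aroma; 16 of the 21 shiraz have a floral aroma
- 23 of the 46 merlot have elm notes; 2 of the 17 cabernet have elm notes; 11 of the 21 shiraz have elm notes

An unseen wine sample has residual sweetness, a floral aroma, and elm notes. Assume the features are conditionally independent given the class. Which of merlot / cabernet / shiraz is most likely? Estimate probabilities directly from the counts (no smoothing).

merlot: (46/84) × (18/46) × (13/46) × (23/46) ≈ 0.0302795
cabernet: (17/84) × (7/17) × (10/17) × (2/17) ≈ 0.00576701
shiraz: (21/84) × (12/21) × (16/21) × (11/21) ≈ 0.0570133
Highest score → shiraz.

shiraz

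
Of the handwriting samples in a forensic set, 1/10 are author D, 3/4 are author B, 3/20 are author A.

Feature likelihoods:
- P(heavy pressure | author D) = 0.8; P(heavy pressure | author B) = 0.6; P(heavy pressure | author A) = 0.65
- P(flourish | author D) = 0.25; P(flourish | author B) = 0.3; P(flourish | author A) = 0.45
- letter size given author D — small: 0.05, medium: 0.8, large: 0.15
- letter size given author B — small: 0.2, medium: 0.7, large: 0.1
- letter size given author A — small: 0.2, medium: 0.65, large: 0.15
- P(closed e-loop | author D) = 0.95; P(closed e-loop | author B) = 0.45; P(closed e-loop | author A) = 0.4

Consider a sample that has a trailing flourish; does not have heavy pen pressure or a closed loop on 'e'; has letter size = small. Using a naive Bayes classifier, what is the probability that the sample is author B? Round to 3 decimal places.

0.777

author D: 0.1 × (1−0.8) × 0.25 × 0.05 × (1−0.95) = 0.0000125
author B: 0.75 × (1−0.6) × 0.3 × 0.2 × (1−0.45) = 0.0099
author A: 0.15 × (1−0.65) × 0.45 × 0.2 × (1−0.4) = 0.002835
P(author B | x) = 0.0099 / 0.0127475 ≈ 0.777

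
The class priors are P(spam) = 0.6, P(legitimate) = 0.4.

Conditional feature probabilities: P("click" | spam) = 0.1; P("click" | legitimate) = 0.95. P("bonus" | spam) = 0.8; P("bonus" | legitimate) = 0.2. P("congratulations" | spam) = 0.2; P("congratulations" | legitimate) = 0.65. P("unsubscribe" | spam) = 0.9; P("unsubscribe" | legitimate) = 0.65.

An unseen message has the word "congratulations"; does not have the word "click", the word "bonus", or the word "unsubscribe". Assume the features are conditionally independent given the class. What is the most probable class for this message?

spam: 0.6 × (1−0.1) × (1−0.8) × 0.2 × (1−0.9) = 0.00216
legitimate: 0.4 × (1−0.95) × (1−0.2) × 0.65 × (1−0.65) = 0.00364
Highest score → legitimate.

legitimate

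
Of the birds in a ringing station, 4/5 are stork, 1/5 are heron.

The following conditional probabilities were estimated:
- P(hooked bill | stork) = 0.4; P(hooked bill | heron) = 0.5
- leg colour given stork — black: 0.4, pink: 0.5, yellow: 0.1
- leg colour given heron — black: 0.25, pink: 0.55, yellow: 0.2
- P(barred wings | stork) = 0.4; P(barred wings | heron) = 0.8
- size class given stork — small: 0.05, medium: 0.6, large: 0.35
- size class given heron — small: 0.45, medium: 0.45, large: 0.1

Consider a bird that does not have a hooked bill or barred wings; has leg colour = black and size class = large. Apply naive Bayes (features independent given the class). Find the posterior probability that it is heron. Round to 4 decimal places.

0.0122

stork: 0.8 × (1−0.4) × 0.4 × (1−0.4) × 0.35 = 0.04032
heron: 0.2 × (1−0.5) × 0.25 × (1−0.8) × 0.1 = 0.0005
P(heron | x) = 0.0005 / 0.04082 ≈ 0.0122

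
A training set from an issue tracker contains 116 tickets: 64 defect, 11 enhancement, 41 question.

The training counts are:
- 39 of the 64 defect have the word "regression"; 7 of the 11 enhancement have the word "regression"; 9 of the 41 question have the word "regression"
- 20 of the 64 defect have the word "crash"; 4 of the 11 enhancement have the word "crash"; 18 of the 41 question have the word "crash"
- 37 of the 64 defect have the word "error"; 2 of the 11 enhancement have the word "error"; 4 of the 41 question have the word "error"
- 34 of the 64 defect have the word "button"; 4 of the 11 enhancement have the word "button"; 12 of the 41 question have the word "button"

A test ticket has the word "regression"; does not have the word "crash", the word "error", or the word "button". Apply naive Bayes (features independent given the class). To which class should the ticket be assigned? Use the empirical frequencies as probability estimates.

defect: (64/116) × (39/64) × (44/64) × (27/64) × (30/64) ≈ 0.0457093
enhancement: (11/116) × (7/11) × (7/11) × (9/11) × (7/11) ≈ 0.019994
question: (41/116) × (9/41) × (23/41) × (37/41) × (29/41) ≈ 0.0277818
Highest score → defect.

defect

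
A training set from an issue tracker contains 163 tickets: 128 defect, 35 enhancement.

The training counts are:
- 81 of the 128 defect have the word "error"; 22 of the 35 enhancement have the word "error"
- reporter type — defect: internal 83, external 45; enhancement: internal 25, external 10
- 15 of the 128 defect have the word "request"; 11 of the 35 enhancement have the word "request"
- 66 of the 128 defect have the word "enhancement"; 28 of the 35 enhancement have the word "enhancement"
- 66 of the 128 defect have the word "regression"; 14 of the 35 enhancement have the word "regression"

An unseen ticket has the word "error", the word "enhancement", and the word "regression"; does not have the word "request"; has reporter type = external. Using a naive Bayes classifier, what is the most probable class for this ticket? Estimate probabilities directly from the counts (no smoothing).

defect: (128/163) × (81/128) × (45/128) × (113/128) × (66/128) × (66/128) ≈ 0.041005
enhancement: (35/163) × (22/35) × (10/35) × (24/35) × (28/35) × (14/35) ≈ 0.00846175
Highest score → defect.

defect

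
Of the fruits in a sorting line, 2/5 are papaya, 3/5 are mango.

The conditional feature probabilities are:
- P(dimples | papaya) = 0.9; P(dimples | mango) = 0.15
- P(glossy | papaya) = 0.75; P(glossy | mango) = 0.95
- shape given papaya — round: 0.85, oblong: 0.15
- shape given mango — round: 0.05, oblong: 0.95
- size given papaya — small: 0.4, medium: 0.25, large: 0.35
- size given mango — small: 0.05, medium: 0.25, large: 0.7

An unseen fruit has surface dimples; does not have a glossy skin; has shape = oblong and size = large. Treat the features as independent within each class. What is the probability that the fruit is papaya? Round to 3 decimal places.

papaya: 0.4 × 0.9 × (1−0.75) × 0.15 × 0.35 = 0.004725
mango: 0.6 × 0.15 × (1−0.95) × 0.95 × 0.7 = 0.0029925
P(papaya | x) = 0.004725 / 0.0077175 ≈ 0.612

0.612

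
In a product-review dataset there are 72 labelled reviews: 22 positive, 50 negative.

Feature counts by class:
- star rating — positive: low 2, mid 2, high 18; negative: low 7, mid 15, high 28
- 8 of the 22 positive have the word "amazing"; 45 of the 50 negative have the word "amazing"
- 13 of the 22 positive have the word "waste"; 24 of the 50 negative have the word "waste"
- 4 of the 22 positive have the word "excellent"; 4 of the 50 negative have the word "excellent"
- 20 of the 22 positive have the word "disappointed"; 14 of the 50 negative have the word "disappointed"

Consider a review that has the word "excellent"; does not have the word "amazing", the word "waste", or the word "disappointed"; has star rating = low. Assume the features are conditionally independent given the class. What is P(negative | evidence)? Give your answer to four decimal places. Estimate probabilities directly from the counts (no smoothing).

positive: (22/72) × (2/22) × (14/22) × (9/22) × (4/22) × (2/22) ≈ 0.000119527
negative: (50/72) × (7/50) × (5/50) × (26/50) × (4/50) × (36/50) = 0.0002912
P(negative | x) = 0.0002912 / 0.000410727 ≈ 0.7090

0.7090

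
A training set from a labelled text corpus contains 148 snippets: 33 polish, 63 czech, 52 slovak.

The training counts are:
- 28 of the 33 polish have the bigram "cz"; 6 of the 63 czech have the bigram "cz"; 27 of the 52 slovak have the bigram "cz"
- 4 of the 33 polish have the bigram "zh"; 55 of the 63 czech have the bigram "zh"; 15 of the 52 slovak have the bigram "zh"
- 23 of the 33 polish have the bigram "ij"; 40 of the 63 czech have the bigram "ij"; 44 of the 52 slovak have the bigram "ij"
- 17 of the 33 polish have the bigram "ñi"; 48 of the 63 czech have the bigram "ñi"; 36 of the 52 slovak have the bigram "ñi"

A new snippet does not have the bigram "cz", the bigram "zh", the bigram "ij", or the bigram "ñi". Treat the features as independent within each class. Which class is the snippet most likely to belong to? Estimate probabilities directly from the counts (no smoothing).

polish: (33/148) × (5/33) × (29/33) × (10/33) × (16/33) ≈ 0.00436199
czech: (63/148) × (57/63) × (8/63) × (23/63) × (15/63) ≈ 0.00425109
slovak: (52/148) × (25/52) × (37/52) × (8/52) × (16/52) ≈ 0.00568958
Highest score → slovak.

slovak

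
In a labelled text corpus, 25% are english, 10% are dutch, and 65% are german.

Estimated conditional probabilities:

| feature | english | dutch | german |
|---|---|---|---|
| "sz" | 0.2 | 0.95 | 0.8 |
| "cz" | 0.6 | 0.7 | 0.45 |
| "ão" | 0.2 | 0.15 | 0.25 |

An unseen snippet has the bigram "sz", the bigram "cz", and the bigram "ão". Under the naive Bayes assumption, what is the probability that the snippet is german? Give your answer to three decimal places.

0.785

english: 0.25 × 0.2 × 0.6 × 0.2 = 0.006
dutch: 0.1 × 0.95 × 0.7 × 0.15 = 0.009975
german: 0.65 × 0.8 × 0.45 × 0.25 = 0.0585
P(german | x) = 0.0585 / 0.074475 ≈ 0.785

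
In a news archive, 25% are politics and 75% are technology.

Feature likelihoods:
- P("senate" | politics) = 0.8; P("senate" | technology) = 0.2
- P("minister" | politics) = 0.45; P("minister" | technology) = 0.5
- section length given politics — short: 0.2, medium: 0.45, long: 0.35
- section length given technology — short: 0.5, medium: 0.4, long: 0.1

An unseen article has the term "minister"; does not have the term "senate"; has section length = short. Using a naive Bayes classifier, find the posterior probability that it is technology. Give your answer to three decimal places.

0.971

politics: 0.25 × (1−0.8) × 0.45 × 0.2 = 0.0045
technology: 0.75 × (1−0.2) × 0.5 × 0.5 = 0.15
P(technology | x) = 0.15 / 0.1545 ≈ 0.971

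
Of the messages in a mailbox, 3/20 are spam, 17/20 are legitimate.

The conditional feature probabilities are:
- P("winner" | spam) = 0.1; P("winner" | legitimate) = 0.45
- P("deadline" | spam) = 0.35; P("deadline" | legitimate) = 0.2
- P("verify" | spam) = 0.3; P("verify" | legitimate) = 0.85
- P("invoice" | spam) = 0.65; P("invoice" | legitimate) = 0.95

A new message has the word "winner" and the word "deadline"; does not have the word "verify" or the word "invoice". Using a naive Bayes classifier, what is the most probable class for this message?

spam

spam: 0.15 × 0.1 × 0.35 × (1−0.3) × (1−0.65) = 0.00128625
legitimate: 0.85 × 0.45 × 0.2 × (1−0.85) × (1−0.95) = 0.00057375
Highest score → spam.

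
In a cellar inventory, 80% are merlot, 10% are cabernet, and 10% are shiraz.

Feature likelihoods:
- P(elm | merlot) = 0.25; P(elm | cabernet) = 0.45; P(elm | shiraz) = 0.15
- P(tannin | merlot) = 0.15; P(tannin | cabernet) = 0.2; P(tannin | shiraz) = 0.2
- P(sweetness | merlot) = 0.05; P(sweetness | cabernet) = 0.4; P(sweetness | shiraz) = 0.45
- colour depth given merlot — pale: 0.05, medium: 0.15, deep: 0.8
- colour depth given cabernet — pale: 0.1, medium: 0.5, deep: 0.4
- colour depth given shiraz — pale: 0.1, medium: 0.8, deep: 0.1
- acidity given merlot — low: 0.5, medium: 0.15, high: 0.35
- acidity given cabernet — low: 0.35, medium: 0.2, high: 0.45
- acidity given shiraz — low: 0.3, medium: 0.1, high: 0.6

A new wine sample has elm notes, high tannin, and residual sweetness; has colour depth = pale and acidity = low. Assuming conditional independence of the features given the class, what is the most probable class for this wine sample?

cabernet

merlot: 0.8 × 0.25 × 0.15 × 0.05 × 0.05 × 0.5 = 0.0000375
cabernet: 0.1 × 0.45 × 0.2 × 0.4 × 0.1 × 0.35 = 0.000126
shiraz: 0.1 × 0.15 × 0.2 × 0.45 × 0.1 × 0.3 = 0.0000405
Highest score → cabernet.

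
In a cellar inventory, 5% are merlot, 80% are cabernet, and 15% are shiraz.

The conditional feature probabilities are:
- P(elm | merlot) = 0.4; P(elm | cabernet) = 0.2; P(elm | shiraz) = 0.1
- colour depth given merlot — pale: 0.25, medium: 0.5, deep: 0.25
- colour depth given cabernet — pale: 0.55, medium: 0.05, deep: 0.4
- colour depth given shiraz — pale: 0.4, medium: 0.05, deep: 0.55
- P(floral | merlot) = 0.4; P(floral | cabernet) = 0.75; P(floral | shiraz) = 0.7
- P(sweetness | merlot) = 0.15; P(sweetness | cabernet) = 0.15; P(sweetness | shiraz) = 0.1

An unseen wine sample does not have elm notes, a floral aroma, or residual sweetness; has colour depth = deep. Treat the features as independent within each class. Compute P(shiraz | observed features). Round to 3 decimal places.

0.256

merlot: 0.05 × (1−0.4) × 0.25 × (1−0.4) × (1−0.15) = 0.003825
cabernet: 0.8 × (1−0.2) × 0.4 × (1−0.75) × (1−0.15) = 0.0544
shiraz: 0.15 × (1−0.1) × 0.55 × (1−0.7) × (1−0.1) = 0.0200475
P(shiraz | x) = 0.0200475 / 0.0782725 ≈ 0.256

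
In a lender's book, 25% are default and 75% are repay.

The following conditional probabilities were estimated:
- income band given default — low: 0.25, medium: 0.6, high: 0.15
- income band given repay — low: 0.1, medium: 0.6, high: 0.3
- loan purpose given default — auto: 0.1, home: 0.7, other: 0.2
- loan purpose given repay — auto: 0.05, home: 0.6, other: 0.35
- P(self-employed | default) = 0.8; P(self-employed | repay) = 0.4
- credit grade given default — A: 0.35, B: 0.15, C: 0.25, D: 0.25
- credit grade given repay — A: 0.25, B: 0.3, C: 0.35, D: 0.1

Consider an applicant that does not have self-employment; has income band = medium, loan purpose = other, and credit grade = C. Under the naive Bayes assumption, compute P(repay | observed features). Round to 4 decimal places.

0.9566

default: 0.25 × 0.6 × 0.2 × (1−0.8) × 0.25 = 0.0015
repay: 0.75 × 0.6 × 0.35 × (1−0.4) × 0.35 = 0.033075
P(repay | x) = 0.033075 / 0.034575 ≈ 0.9566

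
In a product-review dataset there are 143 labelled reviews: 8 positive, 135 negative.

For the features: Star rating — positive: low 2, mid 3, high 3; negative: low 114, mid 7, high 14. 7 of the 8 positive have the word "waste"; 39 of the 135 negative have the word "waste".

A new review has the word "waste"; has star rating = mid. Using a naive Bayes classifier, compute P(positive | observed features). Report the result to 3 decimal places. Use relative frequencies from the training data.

positive: (8/143) × (3/8) × (7/8) ≈ 0.0183566
negative: (135/143) × (7/135) × (39/135) ≈ 0.0141414
P(positive | x) = 0.0183566 / 0.032498 ≈ 0.565

0.565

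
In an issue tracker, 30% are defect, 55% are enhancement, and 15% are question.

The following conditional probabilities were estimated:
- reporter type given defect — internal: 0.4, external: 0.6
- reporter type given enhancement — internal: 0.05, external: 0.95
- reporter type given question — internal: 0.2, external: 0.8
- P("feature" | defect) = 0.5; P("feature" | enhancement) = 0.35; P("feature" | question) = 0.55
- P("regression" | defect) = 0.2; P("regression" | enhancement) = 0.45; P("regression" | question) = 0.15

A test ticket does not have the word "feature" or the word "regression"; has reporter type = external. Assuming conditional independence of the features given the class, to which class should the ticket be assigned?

defect: 0.3 × 0.6 × (1−0.5) × (1−0.2) = 0.072
enhancement: 0.55 × 0.95 × (1−0.35) × (1−0.45) = 0.18679375
question: 0.15 × 0.8 × (1−0.55) × (1−0.15) = 0.0459
Highest score → enhancement.

enhancement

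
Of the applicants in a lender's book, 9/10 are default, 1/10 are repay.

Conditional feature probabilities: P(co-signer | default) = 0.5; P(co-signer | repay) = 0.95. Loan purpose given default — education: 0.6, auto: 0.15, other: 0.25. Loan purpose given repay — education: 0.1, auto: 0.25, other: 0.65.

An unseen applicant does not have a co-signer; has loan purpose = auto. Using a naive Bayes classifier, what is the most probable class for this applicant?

default

default: 0.9 × (1−0.5) × 0.15 = 0.0675
repay: 0.1 × (1−0.95) × 0.25 = 0.00125
Highest score → default.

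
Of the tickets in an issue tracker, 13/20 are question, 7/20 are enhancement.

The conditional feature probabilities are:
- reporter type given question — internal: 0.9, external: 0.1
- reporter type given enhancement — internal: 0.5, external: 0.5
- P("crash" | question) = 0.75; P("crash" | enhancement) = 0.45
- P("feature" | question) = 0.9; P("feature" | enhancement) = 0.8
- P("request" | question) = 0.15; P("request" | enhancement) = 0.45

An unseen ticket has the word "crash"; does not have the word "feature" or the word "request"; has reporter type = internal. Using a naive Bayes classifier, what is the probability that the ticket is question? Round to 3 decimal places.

question: 0.65 × 0.9 × 0.75 × (1−0.9) × (1−0.15) = 0.03729375
enhancement: 0.35 × 0.5 × 0.45 × (1−0.8) × (1−0.45) = 0.0086625
P(question | x) = 0.03729375 / 0.04595625 ≈ 0.812

0.812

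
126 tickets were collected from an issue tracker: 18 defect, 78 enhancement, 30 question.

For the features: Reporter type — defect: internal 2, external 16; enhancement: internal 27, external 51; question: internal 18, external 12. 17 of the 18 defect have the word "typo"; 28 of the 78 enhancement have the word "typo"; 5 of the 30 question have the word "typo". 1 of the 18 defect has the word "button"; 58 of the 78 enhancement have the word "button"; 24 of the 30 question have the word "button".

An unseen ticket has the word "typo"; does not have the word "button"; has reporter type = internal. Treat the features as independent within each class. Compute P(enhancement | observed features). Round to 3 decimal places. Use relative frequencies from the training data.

0.510

defect: (18/126) × (2/18) × (17/18) × (17/18) ≈ 0.0141583
enhancement: (78/126) × (27/78) × (28/78) × (20/78) ≈ 0.0197239
question: (30/126) × (18/30) × (5/30) × (6/30) ≈ 0.0047619
P(enhancement | x) = 0.0197239 / 0.0386441 ≈ 0.510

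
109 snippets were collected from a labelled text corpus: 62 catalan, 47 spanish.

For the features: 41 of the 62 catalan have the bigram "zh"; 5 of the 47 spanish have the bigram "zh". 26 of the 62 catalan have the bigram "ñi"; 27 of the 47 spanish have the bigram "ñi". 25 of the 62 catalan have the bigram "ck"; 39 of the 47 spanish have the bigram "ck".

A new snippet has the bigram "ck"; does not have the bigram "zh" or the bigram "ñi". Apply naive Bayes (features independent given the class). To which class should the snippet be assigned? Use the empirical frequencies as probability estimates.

catalan: (62/109) × (21/62) × (36/62) × (25/62) ≈ 0.0451078
spanish: (47/109) × (42/47) × (20/47) × (39/47) ≈ 0.136057
Highest score → spanish.

spanish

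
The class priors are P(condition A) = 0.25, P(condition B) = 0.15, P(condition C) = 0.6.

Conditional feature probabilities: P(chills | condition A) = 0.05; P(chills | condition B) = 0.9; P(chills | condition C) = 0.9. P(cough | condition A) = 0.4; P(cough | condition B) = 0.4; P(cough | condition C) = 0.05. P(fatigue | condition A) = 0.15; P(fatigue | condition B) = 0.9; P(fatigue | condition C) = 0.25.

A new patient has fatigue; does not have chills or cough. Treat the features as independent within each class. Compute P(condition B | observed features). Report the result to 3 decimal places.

0.185

condition A: 0.25 × (1−0.05) × (1−0.4) × 0.15 = 0.021375
condition B: 0.15 × (1−0.9) × (1−0.4) × 0.9 = 0.0081
condition C: 0.6 × (1−0.9) × (1−0.05) × 0.25 = 0.01425
P(condition B | x) = 0.0081 / 0.043725 ≈ 0.185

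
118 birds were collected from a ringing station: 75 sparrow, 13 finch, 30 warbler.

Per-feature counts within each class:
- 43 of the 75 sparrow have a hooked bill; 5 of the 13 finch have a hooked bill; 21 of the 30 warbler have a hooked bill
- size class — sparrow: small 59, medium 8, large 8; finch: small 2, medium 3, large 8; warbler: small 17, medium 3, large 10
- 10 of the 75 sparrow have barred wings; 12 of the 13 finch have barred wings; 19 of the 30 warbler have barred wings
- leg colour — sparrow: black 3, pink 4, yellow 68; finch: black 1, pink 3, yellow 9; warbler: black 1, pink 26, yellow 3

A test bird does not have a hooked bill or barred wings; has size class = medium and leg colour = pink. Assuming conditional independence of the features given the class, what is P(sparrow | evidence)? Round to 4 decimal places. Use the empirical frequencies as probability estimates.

sparrow: (75/118) × (32/75) × (8/75) × (65/75) × (4/75) ≈ 0.00133705
finch: (13/118) × (8/13) × (3/13) × (1/13) × (3/13) ≈ 0.000277728
warbler: (30/118) × (9/30) × (3/30) × (11/30) × (26/30) ≈ 0.00242373
P(sparrow | x) = 0.00133705 / 0.004038508 ≈ 0.3311

0.3311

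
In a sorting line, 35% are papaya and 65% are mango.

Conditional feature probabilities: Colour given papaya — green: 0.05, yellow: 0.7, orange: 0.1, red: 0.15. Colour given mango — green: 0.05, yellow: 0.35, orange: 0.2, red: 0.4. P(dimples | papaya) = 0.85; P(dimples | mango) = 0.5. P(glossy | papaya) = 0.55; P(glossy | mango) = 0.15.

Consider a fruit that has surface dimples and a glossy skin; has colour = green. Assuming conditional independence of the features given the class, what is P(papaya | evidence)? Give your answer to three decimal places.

0.770

papaya: 0.35 × 0.05 × 0.85 × 0.55 = 0.00818125
mango: 0.65 × 0.05 × 0.5 × 0.15 = 0.0024375
P(papaya | x) = 0.00818125 / 0.01061875 ≈ 0.770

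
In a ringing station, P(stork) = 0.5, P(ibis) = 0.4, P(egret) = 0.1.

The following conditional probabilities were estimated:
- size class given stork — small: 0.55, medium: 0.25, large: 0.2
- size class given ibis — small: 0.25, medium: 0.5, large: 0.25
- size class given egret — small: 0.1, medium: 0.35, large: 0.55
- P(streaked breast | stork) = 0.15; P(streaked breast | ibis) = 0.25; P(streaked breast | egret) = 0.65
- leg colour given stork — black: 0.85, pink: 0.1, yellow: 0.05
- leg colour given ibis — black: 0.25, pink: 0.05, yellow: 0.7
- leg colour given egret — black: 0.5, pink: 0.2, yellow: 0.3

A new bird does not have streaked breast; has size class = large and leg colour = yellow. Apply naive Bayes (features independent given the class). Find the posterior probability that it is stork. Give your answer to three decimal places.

0.068

stork: 0.5 × 0.2 × (1−0.15) × 0.05 = 0.00425
ibis: 0.4 × 0.25 × (1−0.25) × 0.7 = 0.0525
egret: 0.1 × 0.55 × (1−0.65) × 0.3 = 0.005775
P(stork | x) = 0.00425 / 0.062525 ≈ 0.068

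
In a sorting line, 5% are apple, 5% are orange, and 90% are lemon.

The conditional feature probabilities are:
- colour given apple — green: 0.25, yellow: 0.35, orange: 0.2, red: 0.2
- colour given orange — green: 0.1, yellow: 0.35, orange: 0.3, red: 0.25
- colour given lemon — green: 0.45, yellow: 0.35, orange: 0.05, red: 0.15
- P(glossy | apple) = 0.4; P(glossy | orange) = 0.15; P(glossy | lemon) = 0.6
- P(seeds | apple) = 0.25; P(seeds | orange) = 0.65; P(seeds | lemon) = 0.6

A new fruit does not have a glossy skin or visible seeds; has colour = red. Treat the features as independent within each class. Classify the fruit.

lemon

apple: 0.05 × 0.2 × (1−0.4) × (1−0.25) = 0.0045
orange: 0.05 × 0.25 × (1−0.15) × (1−0.65) = 0.00371875
lemon: 0.9 × 0.15 × (1−0.6) × (1−0.6) = 0.0216
Highest score → lemon.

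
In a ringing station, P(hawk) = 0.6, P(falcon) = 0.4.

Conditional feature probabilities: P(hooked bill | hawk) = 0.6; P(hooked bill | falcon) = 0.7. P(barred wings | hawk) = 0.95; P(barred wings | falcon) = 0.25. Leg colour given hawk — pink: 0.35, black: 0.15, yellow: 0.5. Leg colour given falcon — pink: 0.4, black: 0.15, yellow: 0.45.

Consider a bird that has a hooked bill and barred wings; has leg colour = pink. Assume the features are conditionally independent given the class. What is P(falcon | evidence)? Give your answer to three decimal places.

hawk: 0.6 × 0.6 × 0.95 × 0.35 = 0.1197
falcon: 0.4 × 0.7 × 0.25 × 0.4 = 0.028
P(falcon | x) = 0.028 / 0.1477 ≈ 0.190

0.190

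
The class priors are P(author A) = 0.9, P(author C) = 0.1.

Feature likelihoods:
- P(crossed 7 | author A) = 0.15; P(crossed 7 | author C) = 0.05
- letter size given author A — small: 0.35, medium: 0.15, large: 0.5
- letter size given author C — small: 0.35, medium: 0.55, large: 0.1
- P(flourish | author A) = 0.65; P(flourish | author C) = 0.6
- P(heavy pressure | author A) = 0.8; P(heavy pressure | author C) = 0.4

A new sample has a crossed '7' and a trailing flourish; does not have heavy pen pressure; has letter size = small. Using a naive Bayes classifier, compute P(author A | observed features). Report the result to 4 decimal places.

author A: 0.9 × 0.15 × 0.35 × 0.65 × (1−0.8) = 0.0061425
author C: 0.1 × 0.05 × 0.35 × 0.6 × (1−0.4) = 0.00063
P(author A | x) = 0.0061425 / 0.0067725 ≈ 0.9070

0.9070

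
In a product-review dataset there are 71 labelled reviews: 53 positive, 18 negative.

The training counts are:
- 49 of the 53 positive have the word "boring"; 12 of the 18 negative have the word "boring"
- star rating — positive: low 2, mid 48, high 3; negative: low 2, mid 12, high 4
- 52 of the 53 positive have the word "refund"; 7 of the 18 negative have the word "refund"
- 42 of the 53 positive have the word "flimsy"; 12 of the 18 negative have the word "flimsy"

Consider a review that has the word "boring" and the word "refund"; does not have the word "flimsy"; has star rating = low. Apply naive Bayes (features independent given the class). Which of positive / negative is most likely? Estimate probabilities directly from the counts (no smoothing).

positive

positive: (53/71) × (49/53) × (2/53) × (52/53) × (11/53) ≈ 0.00530318
negative: (18/71) × (12/18) × (2/18) × (7/18) × (6/18) ≈ 0.00243436
Highest score → positive.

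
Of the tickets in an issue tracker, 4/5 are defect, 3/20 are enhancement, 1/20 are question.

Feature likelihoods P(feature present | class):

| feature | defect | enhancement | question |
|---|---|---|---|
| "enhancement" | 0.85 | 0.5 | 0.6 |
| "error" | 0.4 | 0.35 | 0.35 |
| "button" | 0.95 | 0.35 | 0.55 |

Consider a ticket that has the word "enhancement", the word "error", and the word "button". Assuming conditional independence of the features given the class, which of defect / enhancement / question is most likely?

defect

defect: 0.8 × 0.85 × 0.4 × 0.95 = 0.2584
enhancement: 0.15 × 0.5 × 0.35 × 0.35 = 0.0091875
question: 0.05 × 0.6 × 0.35 × 0.55 = 0.005775
Highest score → defect.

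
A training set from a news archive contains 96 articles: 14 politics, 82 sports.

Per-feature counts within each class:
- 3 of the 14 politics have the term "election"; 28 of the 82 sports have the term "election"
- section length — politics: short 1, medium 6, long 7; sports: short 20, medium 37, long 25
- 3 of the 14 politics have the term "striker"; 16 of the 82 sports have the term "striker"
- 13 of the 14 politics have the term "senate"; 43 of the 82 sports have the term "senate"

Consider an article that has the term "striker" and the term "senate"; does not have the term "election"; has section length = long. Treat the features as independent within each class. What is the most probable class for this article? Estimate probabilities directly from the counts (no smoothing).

sports

politics: (14/96) × (11/14) × (7/14) × (3/14) × (13/14) ≈ 0.0113999
sports: (82/96) × (54/82) × (25/82) × (16/82) × (43/82) ≈ 0.0175473
Highest score → sports.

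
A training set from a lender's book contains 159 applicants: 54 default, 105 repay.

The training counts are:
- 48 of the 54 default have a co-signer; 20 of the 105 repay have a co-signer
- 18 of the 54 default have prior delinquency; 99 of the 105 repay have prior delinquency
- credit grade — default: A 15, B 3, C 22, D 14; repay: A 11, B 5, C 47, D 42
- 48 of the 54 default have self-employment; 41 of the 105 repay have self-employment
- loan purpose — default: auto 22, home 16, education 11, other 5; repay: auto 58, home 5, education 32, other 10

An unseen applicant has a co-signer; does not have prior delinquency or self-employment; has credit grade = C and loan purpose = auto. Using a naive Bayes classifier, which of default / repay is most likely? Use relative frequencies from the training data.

default: (54/159) × (48/54) × (36/54) × (22/54) × (6/54) × (22/54) ≈ 0.00371166
repay: (105/159) × (20/105) × (6/105) × (47/105) × (64/105) × (58/105) ≈ 0.00108326
Highest score → default.

default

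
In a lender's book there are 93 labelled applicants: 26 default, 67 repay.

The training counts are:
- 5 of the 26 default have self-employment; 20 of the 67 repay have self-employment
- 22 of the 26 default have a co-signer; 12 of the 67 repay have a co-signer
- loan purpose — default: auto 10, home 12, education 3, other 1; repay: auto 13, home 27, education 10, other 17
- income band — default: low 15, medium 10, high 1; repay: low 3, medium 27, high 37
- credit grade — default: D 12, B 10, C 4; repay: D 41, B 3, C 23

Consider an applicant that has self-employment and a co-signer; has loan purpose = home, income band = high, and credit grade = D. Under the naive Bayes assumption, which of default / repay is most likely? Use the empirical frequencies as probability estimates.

repay

default: (26/93) × (5/26) × (22/26) × (12/26) × (1/26) × (12/26) ≈ 0.000372717
repay: (67/93) × (20/67) × (12/67) × (27/67) × (37/67) × (41/67) ≈ 0.0052454
Highest score → repay.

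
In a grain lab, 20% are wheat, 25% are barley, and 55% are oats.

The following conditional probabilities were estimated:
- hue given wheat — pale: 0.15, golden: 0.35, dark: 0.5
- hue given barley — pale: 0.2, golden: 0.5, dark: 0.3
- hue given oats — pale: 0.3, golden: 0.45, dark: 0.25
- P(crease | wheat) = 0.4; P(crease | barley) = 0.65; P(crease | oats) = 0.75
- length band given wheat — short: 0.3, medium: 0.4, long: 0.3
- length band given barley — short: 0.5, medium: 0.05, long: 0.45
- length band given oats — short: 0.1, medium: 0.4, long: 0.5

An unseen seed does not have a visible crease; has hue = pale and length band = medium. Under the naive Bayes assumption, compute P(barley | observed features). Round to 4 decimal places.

wheat: 0.2 × 0.15 × (1−0.4) × 0.4 = 0.0072
barley: 0.25 × 0.2 × (1−0.65) × 0.05 = 0.000875
oats: 0.55 × 0.3 × (1−0.75) × 0.4 = 0.0165
P(barley | x) = 0.000875 / 0.024575 ≈ 0.0356

0.0356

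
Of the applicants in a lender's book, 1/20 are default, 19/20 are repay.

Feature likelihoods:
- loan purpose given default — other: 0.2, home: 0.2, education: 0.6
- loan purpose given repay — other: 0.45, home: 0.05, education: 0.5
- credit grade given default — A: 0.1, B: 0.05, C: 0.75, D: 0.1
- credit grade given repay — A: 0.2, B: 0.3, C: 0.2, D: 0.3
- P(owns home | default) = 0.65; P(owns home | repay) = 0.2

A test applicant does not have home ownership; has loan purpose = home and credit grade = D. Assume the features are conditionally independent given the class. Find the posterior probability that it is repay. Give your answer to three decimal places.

default: 0.05 × 0.2 × 0.1 × (1−0.65) = 0.00035
repay: 0.95 × 0.05 × 0.3 × (1−0.2) = 0.0114
P(repay | x) = 0.0114 / 0.01175 ≈ 0.970

0.970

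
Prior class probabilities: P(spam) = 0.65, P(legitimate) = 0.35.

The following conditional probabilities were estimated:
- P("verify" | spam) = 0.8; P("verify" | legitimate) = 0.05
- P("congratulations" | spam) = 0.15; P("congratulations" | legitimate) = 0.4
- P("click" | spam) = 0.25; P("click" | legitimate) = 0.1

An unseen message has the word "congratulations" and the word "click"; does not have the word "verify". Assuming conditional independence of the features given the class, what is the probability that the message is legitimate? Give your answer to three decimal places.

spam: 0.65 × (1−0.8) × 0.15 × 0.25 = 0.004875
legitimate: 0.35 × (1−0.05) × 0.4 × 0.1 = 0.0133
P(legitimate | x) = 0.0133 / 0.018175 ≈ 0.732

0.732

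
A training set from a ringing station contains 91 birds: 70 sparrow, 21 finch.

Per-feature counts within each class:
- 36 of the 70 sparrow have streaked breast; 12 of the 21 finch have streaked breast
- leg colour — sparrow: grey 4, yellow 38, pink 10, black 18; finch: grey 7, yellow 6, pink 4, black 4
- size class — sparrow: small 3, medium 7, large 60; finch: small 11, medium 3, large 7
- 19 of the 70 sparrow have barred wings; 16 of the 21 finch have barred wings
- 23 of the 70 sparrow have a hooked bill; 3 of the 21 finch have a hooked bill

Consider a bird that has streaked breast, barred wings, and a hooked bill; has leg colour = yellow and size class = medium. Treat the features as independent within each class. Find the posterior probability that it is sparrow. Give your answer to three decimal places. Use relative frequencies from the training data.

0.766

sparrow: (70/91) × (36/70) × (38/70) × (7/70) × (19/70) × (23/70) ≈ 0.00191528
finch: (21/91) × (12/21) × (6/21) × (3/21) × (16/21) × (3/21) ≈ 0.000585836
P(sparrow | x) = 0.00191528 / 0.002501116 ≈ 0.766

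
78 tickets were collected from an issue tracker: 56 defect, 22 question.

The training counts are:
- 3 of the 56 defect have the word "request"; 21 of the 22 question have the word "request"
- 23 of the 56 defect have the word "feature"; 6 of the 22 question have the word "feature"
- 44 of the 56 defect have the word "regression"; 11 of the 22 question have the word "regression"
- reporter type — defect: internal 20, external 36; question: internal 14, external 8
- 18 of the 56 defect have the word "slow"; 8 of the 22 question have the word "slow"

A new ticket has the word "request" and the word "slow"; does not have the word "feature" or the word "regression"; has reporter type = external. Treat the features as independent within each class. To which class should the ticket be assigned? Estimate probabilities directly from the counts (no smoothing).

question

defect: (56/78) × (3/56) × (33/56) × (12/56) × (36/56) × (18/56) ≈ 0.00100356
question: (22/78) × (21/22) × (16/22) × (11/22) × (8/22) × (8/22) ≈ 0.0129457
Highest score → question.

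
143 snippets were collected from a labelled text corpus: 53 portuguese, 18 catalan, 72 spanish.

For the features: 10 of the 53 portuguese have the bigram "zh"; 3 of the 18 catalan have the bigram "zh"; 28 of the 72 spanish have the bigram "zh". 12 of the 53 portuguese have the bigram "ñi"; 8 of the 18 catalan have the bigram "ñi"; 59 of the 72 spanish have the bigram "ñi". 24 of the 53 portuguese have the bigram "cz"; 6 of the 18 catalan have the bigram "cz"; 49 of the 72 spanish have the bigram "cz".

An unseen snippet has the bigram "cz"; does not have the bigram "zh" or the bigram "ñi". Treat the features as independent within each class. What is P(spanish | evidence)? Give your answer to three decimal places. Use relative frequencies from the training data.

portuguese: (53/143) × (43/53) × (41/53) × (24/53) ≈ 0.105336
catalan: (18/143) × (15/18) × (10/18) × (6/18) ≈ 0.019425
spanish: (72/143) × (44/72) × (13/72) × (49/72) ≈ 0.0378086
P(spanish | x) = 0.0378086 / 0.1625696 ≈ 0.233

0.233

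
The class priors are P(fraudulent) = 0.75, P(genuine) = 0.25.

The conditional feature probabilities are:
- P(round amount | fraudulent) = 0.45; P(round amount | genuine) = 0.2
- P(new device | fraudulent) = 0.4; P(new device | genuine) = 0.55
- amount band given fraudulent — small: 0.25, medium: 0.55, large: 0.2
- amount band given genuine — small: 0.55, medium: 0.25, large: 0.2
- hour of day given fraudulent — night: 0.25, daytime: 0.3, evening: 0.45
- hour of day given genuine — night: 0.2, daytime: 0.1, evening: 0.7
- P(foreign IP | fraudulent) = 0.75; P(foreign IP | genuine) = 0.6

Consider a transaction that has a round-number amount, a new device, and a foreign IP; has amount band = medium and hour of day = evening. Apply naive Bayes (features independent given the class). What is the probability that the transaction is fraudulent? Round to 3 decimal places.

fraudulent: 0.75 × 0.45 × 0.4 × 0.55 × 0.45 × 0.75 = 0.025059375
genuine: 0.25 × 0.2 × 0.55 × 0.25 × 0.7 × 0.6 = 0.0028875
P(fraudulent | x) = 0.025059375 / 0.027946875 ≈ 0.897

0.897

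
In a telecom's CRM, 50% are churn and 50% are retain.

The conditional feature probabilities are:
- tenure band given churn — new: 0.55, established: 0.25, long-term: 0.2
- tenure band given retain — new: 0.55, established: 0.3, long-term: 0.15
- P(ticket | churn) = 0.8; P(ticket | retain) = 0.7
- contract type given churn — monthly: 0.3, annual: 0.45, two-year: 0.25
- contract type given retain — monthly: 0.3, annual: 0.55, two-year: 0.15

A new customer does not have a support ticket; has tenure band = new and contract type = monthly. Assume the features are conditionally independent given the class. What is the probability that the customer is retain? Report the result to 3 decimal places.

churn: 0.5 × 0.55 × (1−0.8) × 0.3 = 0.0165
retain: 0.5 × 0.55 × (1−0.7) × 0.3 = 0.02475
P(retain | x) = 0.02475 / 0.04125 ≈ 0.600

0.600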